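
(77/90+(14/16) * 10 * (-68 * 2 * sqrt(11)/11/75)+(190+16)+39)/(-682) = -22127/61380+119 * sqrt(11)/56265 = -0.35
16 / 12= 4 / 3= 1.33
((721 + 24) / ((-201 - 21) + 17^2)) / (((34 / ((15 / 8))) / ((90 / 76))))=502875 / 692512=0.73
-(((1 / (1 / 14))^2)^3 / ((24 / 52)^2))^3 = -32194729615837333205979136 / 729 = -44162866414042981078160.68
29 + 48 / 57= 567 / 19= 29.84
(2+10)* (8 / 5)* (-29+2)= -2592 / 5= -518.40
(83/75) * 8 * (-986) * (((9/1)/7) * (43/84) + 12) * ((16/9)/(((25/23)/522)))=-2889124949888/30625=-94338773.87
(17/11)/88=0.02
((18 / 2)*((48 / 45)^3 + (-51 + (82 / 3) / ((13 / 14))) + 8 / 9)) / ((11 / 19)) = -16223663 / 53625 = -302.54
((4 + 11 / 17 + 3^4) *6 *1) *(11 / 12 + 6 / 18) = 10920 / 17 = 642.35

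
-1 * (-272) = 272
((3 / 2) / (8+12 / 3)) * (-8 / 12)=-1 / 12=-0.08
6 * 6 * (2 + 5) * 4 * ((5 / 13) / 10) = 504 / 13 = 38.77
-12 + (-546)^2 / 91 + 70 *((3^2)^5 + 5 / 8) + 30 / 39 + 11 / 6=645331495 / 156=4136740.35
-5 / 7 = -0.71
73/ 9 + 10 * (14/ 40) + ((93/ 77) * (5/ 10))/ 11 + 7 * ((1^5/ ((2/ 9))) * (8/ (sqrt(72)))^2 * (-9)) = -1832066/ 7623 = -240.33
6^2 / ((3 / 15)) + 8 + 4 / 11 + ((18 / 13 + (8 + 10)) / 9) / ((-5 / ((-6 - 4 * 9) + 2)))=205.59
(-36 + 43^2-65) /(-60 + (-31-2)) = -1748 /93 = -18.80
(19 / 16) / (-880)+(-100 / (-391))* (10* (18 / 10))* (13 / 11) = 29944571 / 5505280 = 5.44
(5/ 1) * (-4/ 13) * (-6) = 120/ 13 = 9.23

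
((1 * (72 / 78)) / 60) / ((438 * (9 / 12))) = 2 / 42705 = 0.00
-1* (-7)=7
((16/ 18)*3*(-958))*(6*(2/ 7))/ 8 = -3832/ 7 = -547.43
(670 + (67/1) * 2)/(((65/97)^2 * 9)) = 198.94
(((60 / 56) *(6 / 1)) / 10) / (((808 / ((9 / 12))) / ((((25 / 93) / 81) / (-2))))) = -25 / 25248384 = -0.00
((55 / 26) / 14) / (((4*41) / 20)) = 275 / 14924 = 0.02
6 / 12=1 / 2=0.50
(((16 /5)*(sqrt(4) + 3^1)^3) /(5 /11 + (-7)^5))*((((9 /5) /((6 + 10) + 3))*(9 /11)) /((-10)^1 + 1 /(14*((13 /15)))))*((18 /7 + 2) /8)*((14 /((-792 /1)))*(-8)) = 8736 /581183647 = 0.00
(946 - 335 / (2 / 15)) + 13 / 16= -25051 / 16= -1565.69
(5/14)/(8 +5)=5/182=0.03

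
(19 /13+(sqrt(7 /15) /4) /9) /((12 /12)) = sqrt(105) /540+19 /13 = 1.48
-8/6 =-4/3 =-1.33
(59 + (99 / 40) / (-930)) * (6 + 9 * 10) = 4389402 / 775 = 5663.74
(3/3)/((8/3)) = 3/8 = 0.38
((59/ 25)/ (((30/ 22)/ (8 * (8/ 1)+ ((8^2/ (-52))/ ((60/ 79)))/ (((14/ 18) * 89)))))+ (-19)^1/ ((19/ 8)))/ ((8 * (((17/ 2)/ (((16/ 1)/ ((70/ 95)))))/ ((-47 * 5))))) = -2785981521448/ 361417875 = -7708.48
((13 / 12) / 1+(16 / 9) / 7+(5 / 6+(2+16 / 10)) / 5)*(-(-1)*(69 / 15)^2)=7411819 / 157500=47.06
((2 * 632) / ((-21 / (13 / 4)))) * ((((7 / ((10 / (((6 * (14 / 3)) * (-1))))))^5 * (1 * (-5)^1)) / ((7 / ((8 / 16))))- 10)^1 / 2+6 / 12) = -101041477.08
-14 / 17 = -0.82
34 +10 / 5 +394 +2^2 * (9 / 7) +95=3711 / 7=530.14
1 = 1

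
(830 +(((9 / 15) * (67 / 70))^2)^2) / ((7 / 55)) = 137025017148811 / 21008750000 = 6522.28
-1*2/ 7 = -2/ 7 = -0.29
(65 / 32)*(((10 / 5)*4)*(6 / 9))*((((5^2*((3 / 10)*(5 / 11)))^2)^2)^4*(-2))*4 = -21715624141506850719451904296875 / 752840374084766285824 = -28844925018.68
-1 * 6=-6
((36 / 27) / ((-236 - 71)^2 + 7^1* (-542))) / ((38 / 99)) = 66 / 1718645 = 0.00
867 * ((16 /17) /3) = 272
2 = 2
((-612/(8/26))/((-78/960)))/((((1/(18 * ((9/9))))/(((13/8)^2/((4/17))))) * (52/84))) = 31953285/4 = 7988321.25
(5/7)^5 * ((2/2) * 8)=25000/16807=1.49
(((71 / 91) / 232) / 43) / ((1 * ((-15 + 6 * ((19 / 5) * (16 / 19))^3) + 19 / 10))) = 8875 / 20823937316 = 0.00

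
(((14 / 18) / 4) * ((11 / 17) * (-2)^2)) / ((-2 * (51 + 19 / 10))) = -385 / 80937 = -0.00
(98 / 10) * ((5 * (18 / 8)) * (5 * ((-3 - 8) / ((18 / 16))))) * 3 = -16170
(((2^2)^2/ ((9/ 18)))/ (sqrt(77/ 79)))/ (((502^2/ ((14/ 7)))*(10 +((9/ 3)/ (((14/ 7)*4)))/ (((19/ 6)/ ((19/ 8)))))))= 512*sqrt(6083)/ 1596004333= 0.00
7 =7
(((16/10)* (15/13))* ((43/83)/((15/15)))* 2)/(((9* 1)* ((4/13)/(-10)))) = -1720/249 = -6.91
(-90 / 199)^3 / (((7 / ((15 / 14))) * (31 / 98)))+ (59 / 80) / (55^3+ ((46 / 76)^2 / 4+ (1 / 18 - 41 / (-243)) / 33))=-421290342686782775511 / 9412969483647742298335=-0.04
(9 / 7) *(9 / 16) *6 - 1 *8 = -205 / 56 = -3.66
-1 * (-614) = 614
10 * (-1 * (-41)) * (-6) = -2460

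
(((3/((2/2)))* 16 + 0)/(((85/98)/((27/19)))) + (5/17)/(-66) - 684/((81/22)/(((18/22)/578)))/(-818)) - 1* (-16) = 94.64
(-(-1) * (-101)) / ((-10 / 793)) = 80093 / 10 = 8009.30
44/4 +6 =17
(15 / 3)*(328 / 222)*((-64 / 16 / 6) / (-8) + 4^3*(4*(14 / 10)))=881869 / 333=2648.26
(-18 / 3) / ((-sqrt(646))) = 3 * sqrt(646) / 323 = 0.24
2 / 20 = 1 / 10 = 0.10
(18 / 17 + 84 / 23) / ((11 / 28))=51576 / 4301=11.99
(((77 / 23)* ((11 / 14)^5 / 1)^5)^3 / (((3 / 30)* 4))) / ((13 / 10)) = 42322318483170783019107974042700029450915286485371346803433707313024165743615677025 / 42018003817084701393016616719935704658172937860544381058551971441807570126433505381449728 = 0.00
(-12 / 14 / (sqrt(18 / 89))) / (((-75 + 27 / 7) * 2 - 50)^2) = -7 * sqrt(178) / 1811716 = -0.00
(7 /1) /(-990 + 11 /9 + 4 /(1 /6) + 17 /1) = -63 /8530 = -0.01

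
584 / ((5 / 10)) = 1168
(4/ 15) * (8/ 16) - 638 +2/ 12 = -637.70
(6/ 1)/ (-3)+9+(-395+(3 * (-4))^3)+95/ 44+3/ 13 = -1208985/ 572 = -2113.61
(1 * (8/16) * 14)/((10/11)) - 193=-1853/10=-185.30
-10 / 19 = -0.53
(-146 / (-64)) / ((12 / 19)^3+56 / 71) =35550197 / 16217344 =2.19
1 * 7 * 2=14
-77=-77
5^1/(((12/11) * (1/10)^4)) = 137500/3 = 45833.33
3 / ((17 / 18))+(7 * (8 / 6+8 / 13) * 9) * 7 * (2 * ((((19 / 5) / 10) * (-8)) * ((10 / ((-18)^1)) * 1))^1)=9633346 / 3315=2905.99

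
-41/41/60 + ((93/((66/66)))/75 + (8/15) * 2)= 229/100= 2.29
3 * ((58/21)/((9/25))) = 1450/63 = 23.02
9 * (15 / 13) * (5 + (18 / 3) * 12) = 10395 / 13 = 799.62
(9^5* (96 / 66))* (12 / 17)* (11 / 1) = 11337408 / 17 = 666906.35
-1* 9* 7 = -63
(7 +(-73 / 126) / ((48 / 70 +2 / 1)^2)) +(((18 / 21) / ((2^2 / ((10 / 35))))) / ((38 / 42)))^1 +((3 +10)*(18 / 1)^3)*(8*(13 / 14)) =11913830376029 / 21153384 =563211.56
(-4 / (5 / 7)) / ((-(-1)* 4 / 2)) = -14 / 5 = -2.80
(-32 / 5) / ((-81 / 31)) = 992 / 405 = 2.45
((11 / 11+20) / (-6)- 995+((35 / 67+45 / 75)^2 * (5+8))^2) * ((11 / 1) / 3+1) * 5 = -42922724359753 / 2518890125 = -17040.33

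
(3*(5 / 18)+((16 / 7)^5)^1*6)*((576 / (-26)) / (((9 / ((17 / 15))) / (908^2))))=-862904406.14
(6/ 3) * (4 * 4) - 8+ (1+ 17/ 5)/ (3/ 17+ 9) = 9547/ 390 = 24.48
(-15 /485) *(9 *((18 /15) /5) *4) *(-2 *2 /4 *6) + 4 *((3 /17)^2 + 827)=2319540032 /700825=3309.73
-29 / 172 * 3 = -87 / 172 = -0.51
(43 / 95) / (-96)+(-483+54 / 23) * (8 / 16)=-50411789 / 209760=-240.33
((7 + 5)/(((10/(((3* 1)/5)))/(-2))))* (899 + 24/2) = -32796/25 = -1311.84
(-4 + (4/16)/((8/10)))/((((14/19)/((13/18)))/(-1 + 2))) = -14573/4032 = -3.61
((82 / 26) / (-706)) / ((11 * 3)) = -41 / 302874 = -0.00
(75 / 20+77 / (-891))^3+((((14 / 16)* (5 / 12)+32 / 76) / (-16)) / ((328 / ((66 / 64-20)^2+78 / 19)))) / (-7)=11357687609707922809 / 230942604785614848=49.18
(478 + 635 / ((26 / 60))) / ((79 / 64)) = 1616896 / 1027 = 1574.39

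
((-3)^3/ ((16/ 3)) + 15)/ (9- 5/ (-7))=1113/ 1088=1.02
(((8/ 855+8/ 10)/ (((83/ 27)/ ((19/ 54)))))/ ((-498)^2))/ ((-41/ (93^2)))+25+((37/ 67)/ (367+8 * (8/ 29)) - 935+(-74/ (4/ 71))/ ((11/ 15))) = -90305223708941894/ 33432325852365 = -2701.13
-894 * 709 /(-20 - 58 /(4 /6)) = 5923.79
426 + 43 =469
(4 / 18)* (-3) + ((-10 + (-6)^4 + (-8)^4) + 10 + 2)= 16180 / 3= 5393.33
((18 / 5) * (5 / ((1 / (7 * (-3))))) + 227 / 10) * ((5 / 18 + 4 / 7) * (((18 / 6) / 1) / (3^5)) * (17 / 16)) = -6462907 / 1632960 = -3.96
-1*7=-7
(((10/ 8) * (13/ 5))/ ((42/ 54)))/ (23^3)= 117/ 340676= 0.00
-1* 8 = -8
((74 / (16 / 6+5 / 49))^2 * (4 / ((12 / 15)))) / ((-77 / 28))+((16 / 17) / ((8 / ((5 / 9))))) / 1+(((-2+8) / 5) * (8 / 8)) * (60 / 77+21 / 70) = -46237995841 / 35637525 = -1297.45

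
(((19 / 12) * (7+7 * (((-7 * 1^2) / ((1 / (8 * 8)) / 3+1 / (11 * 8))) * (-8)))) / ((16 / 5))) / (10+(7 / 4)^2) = 118307 / 132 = 896.27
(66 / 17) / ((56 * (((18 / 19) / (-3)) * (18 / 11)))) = -2299 / 17136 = -0.13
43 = 43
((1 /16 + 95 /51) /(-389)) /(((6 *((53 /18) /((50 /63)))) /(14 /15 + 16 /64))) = -557705 /2119757472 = -0.00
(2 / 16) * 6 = 3 / 4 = 0.75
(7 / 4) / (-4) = -7 / 16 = -0.44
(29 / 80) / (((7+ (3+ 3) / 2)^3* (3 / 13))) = 377 / 240000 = 0.00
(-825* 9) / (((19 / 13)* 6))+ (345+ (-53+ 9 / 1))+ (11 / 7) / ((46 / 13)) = -1667970 / 3059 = -545.27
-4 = -4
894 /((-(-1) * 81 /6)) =596 /9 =66.22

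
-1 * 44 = -44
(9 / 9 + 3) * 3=12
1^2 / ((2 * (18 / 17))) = 0.47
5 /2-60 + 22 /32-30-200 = -286.81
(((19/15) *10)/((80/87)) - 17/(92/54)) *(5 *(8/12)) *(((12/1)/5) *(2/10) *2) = 6986/575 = 12.15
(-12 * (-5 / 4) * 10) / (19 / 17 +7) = 425 / 23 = 18.48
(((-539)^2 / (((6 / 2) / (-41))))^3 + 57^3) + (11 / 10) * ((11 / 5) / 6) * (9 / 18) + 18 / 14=-2365986144169543474081777 / 37800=-62592226036231308838.14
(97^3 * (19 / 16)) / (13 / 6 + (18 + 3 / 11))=30118209 / 568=53025.02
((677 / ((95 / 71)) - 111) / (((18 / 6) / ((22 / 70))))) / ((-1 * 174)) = -206371 / 867825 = -0.24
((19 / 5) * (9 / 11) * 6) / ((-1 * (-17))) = 1026 / 935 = 1.10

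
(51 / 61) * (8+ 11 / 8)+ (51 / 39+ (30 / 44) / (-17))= 10802347 / 1186328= 9.11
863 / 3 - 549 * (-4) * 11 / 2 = 37097 / 3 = 12365.67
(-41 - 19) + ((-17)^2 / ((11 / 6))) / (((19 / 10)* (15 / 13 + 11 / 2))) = -1718580 / 36157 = -47.53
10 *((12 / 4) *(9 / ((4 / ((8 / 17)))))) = 540 / 17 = 31.76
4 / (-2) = -2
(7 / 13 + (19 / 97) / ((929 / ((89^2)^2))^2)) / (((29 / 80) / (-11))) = -855656943323088584480 / 31560546329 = -27111601123.86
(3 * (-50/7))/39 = -50/91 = -0.55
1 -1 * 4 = -3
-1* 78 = -78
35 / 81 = 0.43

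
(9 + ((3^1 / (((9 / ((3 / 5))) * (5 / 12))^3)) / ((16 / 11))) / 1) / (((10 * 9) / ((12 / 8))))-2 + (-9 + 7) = -1203081 / 312500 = -3.85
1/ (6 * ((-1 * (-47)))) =1/ 282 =0.00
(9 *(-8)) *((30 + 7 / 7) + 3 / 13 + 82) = -105984 / 13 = -8152.62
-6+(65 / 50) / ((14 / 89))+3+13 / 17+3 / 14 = 14859 / 2380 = 6.24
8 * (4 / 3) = 32 / 3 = 10.67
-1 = -1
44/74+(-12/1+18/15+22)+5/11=24927/2035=12.25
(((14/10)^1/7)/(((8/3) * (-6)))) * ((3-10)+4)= 3/80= 0.04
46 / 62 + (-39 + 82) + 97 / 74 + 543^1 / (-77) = 6712385 / 176638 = 38.00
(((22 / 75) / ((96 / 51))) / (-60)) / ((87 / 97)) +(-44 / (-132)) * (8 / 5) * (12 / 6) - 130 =-807656539 / 6264000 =-128.94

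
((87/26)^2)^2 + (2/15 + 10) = 928806767/6854640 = 135.50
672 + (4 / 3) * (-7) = 1988 / 3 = 662.67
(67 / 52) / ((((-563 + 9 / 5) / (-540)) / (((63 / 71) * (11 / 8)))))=31340925 / 20719504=1.51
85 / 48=1.77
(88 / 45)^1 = 88 / 45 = 1.96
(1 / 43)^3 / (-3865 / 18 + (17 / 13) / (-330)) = -6435 / 109859830841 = -0.00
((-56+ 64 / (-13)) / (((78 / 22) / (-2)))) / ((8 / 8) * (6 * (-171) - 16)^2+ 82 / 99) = 287496 / 9082965671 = 0.00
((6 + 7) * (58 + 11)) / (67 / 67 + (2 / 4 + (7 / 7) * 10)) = 78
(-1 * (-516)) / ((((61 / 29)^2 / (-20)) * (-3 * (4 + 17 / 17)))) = 578608 / 3721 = 155.50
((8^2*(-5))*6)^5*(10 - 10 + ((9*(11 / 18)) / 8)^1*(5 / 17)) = -89690996736000000 / 17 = -5275940984470588.24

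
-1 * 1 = -1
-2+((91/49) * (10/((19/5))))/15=-668/399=-1.67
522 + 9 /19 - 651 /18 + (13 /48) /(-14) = 6208921 /12768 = 486.29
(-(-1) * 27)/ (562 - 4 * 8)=27/ 530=0.05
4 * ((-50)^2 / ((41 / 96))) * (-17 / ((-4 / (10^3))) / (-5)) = -816000000 / 41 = -19902439.02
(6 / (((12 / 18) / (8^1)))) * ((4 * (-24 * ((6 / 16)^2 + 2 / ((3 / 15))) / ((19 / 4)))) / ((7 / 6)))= -1682208 / 133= -12648.18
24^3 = 13824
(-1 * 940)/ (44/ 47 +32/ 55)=-607475/ 981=-619.24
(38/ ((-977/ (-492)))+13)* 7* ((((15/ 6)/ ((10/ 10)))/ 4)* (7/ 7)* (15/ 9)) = 5494475/ 23448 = 234.33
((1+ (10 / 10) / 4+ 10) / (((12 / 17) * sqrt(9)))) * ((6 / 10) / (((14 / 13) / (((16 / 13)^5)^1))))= 1671168 / 199927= 8.36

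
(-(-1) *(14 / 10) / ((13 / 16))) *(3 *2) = 672 / 65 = 10.34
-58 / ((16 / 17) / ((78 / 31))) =-19227 / 124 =-155.06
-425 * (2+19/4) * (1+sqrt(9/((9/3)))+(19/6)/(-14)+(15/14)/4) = -11475 * sqrt(3)/4 - 95625/32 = -7957.10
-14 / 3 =-4.67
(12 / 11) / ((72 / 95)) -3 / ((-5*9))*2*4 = 217 / 110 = 1.97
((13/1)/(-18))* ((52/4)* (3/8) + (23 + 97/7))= -10127/336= -30.14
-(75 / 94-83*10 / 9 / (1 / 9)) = 77945 / 94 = 829.20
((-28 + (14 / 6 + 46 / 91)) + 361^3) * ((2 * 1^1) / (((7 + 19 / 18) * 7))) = 1668621.49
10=10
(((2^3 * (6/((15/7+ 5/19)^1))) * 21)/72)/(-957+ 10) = -931/151520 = -0.01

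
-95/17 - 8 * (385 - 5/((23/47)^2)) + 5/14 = -367407085/125902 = -2918.20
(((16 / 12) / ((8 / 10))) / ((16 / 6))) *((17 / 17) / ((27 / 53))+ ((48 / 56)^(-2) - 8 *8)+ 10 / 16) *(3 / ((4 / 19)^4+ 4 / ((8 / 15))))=-8451968455 / 563134176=-15.01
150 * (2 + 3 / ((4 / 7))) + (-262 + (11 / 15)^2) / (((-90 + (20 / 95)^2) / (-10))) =1546721837 / 1461330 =1058.43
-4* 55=-220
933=933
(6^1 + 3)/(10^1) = 9/10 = 0.90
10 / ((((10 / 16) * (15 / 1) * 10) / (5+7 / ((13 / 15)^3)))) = 55376 / 32955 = 1.68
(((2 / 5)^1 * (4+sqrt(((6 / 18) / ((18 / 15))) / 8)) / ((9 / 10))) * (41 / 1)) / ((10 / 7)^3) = 26.17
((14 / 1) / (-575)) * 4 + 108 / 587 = 29228 / 337525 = 0.09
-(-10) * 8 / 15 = 16 / 3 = 5.33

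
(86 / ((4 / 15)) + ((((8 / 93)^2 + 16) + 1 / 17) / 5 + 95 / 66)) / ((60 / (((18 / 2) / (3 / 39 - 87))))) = -6878619449 / 12184134600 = -0.56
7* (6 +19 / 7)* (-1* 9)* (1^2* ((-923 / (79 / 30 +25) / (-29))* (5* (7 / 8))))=-266031675 / 96164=-2766.44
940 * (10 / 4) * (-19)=-44650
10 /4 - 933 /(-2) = 469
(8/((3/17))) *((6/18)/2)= 68/9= 7.56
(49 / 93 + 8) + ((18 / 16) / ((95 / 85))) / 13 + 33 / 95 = 8.95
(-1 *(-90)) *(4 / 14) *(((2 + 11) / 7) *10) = 23400 / 49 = 477.55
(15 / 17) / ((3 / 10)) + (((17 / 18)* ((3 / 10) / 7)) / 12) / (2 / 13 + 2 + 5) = 23439757 / 7968240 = 2.94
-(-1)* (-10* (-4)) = 40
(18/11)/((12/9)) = 1.23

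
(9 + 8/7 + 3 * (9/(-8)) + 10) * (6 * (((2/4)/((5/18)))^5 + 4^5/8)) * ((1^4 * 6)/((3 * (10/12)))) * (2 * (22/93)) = 56898205452/3390625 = 16781.04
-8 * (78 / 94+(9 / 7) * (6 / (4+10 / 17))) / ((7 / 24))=-2062080 / 29939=-68.88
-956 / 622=-478 / 311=-1.54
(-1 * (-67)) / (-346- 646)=-67 / 992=-0.07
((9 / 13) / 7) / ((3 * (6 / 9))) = 0.05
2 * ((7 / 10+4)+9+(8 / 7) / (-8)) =949 / 35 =27.11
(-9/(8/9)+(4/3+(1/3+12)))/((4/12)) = 85/8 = 10.62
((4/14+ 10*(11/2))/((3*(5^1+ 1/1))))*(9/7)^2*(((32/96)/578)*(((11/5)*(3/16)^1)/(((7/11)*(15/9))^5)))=1499394312009/1666027489000000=0.00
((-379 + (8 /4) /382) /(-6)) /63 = 36194 /36099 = 1.00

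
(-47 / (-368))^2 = 2209 / 135424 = 0.02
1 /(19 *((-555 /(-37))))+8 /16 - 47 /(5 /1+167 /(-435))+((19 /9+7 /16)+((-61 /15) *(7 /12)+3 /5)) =-8.90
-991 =-991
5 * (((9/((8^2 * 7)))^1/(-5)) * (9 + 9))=-81/224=-0.36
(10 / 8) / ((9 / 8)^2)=0.99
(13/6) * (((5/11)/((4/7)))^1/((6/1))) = 455/1584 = 0.29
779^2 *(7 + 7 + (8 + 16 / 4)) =15777866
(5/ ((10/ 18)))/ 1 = 9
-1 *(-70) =70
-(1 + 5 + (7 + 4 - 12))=-5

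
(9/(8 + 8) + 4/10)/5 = 77/400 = 0.19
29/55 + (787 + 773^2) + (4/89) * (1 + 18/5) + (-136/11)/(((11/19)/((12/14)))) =225507652521/376915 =598298.43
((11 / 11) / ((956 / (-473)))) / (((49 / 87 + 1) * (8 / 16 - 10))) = 41151 / 1235152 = 0.03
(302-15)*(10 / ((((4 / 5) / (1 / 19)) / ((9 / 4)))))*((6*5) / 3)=322875 / 76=4248.36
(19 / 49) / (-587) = -19 / 28763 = -0.00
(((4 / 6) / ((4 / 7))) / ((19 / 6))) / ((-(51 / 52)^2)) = -0.38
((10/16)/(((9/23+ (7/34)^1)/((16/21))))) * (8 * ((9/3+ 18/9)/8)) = 39100/9807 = 3.99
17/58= 0.29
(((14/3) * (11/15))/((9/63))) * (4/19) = 4312/855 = 5.04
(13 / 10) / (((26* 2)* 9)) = 1 / 360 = 0.00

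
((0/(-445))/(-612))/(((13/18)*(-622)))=0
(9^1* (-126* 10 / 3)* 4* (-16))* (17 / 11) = 373876.36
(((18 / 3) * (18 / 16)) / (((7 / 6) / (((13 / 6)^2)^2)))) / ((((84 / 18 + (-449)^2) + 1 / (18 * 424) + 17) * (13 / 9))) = 9431721 / 21542978702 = 0.00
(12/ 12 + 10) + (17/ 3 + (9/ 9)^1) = 53/ 3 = 17.67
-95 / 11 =-8.64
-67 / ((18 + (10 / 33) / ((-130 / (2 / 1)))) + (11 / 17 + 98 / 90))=-7329465 / 2158504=-3.40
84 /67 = 1.25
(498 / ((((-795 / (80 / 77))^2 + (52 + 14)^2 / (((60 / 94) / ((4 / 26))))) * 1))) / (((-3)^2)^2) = 2762240 / 263530493523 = 0.00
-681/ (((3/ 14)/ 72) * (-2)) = 114408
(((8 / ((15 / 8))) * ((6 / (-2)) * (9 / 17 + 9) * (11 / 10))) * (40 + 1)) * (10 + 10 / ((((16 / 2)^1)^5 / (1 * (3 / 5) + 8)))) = -5986809873 / 108800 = -55025.83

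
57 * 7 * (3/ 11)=1197/ 11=108.82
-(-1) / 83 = 1 / 83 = 0.01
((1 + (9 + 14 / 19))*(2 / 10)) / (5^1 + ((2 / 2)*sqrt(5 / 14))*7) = 136 / 95 - 68*sqrt(70) / 475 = 0.23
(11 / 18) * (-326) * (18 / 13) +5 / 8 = -28623 / 104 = -275.22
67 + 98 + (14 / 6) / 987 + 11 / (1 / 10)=116326 / 423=275.00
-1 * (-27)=27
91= 91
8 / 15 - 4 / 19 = 92 / 285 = 0.32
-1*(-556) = 556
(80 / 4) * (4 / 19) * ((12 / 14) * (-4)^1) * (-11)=21120 / 133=158.80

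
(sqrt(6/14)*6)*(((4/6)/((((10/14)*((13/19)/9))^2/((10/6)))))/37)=272916*sqrt(21)/31265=40.00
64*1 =64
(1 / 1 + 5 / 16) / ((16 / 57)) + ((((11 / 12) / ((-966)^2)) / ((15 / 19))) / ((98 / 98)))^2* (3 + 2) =13191910644930833 / 2821327589888640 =4.68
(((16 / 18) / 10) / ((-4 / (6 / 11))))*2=-4 / 165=-0.02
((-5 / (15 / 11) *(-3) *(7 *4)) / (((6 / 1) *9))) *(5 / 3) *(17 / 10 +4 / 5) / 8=1925 / 648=2.97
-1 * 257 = -257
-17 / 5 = -3.40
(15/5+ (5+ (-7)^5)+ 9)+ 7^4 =-14389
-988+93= -895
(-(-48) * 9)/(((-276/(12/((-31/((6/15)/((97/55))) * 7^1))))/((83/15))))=262944/2420635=0.11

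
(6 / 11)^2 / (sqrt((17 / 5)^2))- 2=-3934 / 2057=-1.91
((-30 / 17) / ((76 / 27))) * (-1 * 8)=1620 / 323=5.02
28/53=0.53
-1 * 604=-604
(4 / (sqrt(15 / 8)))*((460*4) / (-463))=-2944*sqrt(30) / 1389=-11.61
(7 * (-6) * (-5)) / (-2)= -105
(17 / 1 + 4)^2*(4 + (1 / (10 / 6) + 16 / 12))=13083 / 5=2616.60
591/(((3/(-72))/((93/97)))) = -1319112/97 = -13599.09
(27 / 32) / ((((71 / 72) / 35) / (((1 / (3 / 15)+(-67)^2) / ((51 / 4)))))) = 10555.50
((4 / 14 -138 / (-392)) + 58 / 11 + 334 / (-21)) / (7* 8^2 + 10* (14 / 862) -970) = 27861133 / 1454730816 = 0.02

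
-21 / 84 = -1 / 4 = -0.25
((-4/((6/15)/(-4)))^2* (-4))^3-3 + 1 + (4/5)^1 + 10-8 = -1310719999996/5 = -262143999999.20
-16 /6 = -8 /3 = -2.67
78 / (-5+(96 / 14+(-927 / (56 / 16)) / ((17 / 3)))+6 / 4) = -2652 / 1475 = -1.80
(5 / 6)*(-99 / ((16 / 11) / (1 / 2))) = -1815 / 64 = -28.36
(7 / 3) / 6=7 / 18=0.39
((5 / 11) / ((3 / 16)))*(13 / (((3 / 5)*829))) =5200 / 82071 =0.06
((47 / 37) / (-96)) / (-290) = 47 / 1030080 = 0.00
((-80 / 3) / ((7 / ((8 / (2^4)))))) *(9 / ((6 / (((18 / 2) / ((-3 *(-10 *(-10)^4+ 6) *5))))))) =-6 / 349979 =-0.00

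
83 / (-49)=-83 / 49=-1.69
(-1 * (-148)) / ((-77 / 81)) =-11988 / 77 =-155.69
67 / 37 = 1.81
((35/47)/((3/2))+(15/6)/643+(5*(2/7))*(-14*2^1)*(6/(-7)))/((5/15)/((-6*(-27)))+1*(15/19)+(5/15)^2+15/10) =67951951785/4693381742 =14.48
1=1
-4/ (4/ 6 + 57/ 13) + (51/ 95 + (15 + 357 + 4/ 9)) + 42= 69763993/ 168435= 414.19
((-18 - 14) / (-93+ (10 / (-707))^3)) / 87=11308583776 / 2859304816113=0.00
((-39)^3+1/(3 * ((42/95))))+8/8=-59317.25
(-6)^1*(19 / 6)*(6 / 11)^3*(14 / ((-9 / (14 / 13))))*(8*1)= 715008 / 17303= 41.32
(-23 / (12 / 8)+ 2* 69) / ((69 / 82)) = 1312 / 9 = 145.78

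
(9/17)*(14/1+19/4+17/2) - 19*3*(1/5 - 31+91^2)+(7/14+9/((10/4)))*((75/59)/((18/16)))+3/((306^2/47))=-2164887574193/4603770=-470242.34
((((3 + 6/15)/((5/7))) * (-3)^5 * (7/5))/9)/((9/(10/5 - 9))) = 17493/125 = 139.94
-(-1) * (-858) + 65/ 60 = -856.92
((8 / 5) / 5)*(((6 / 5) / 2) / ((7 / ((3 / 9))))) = 8 / 875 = 0.01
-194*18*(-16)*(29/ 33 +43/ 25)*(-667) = -26633213952/ 275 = -96848050.73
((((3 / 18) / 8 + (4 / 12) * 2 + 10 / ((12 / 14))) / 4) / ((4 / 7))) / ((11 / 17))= 70567 / 8448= 8.35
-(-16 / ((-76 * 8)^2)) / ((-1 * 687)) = -1 / 15872448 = -0.00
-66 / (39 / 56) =-1232 / 13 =-94.77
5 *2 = 10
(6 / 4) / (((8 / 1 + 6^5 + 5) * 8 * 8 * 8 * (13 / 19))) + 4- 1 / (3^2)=3629051393 / 933184512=3.89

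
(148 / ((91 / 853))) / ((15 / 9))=378732 / 455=832.38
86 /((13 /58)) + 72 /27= 15068 /39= 386.36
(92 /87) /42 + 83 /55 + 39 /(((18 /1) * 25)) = 1628797 /1004850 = 1.62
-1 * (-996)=996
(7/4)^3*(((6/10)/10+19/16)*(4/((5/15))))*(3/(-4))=-1540413/25600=-60.17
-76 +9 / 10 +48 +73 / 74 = -4831 / 185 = -26.11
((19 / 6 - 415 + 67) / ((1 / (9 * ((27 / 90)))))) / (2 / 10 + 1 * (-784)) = 18621 / 15676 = 1.19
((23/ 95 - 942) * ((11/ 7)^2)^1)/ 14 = -166.11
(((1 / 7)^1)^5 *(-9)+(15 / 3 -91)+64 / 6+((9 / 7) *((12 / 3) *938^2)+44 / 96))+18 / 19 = 11559440927941 / 2554664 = 4524838.07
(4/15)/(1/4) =1.07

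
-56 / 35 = -8 / 5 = -1.60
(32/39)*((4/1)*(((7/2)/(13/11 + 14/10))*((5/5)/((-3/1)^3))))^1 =-12320/74763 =-0.16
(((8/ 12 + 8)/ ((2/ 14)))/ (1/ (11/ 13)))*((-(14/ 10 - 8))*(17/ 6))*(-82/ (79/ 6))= -2361436/ 395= -5978.32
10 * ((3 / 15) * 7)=14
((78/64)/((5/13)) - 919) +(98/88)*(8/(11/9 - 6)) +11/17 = -1179838413/1286560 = -917.05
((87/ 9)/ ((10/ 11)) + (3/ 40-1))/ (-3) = -233/ 72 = -3.24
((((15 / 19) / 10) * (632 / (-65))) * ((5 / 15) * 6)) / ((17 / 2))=-3792 / 20995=-0.18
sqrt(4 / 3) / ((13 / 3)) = 0.27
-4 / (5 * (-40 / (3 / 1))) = 3 / 50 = 0.06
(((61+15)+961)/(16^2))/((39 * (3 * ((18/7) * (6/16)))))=7259/202176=0.04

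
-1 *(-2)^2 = -4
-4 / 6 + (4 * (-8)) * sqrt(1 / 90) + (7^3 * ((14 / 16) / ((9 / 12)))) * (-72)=-86438 / 3 - 16 * sqrt(10) / 15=-28816.04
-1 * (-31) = 31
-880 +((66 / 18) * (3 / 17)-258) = -19335 / 17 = -1137.35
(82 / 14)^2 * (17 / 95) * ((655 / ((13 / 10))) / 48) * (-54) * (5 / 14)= -842307075 / 677768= -1242.77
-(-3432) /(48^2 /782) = 55913 /48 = 1164.85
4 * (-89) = -356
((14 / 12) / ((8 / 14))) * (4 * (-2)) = -49 / 3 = -16.33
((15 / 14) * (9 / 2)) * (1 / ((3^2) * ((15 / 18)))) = 9 / 14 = 0.64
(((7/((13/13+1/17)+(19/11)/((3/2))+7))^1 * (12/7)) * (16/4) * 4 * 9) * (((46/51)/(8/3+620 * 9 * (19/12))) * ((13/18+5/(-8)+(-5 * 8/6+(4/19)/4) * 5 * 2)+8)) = -2892810096/2602860749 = -1.11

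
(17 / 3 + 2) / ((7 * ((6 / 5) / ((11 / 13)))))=1265 / 1638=0.77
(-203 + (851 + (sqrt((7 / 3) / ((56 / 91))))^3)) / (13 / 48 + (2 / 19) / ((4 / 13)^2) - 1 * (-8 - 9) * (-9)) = -590976 / 138275 - 1729 * sqrt(546) / 829650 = -4.32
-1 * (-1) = 1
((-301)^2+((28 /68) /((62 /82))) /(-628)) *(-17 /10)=-154021.70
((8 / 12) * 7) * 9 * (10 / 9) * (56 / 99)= 7840 / 297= 26.40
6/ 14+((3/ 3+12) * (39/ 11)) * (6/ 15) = 7263/ 385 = 18.86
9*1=9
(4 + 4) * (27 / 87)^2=648 / 841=0.77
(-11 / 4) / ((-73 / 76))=209 / 73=2.86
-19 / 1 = -19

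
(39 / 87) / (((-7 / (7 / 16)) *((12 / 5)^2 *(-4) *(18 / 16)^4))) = 1300 / 1712421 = 0.00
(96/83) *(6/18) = 32/83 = 0.39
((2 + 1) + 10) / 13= 1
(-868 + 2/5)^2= 18818244/25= 752729.76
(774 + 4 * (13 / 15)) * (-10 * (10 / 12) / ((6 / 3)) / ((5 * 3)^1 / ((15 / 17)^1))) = -1715 / 9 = -190.56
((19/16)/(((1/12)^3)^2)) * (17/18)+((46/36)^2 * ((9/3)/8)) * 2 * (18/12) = 964473361/288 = 3348865.84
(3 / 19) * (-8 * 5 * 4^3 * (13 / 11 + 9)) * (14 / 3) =-4014080 / 209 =-19206.12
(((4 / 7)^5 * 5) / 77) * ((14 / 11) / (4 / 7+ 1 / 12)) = 24576 / 3195731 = 0.01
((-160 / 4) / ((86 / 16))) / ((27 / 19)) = -6080 / 1161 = -5.24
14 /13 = 1.08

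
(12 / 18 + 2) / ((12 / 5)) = 10 / 9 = 1.11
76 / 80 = 19 / 20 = 0.95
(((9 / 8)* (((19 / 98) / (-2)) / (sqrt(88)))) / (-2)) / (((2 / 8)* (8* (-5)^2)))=171* sqrt(22) / 6899200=0.00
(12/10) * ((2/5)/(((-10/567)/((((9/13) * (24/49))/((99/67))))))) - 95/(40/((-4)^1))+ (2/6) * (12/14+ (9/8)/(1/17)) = 1417853/143000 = 9.92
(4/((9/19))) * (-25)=-1900/9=-211.11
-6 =-6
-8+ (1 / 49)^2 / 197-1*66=-35001777 / 472997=-74.00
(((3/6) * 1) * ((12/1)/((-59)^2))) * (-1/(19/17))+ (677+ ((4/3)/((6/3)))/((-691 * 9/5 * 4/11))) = 1670768063669/2467910646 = 677.00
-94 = -94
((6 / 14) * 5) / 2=15 / 14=1.07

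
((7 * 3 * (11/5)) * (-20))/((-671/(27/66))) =378/671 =0.56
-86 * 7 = -602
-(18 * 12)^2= -46656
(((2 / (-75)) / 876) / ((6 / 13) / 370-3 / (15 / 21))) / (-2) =-481 / 132687720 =-0.00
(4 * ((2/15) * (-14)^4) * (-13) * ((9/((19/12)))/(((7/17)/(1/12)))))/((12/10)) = -4851392/19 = -255336.42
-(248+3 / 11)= -2731 / 11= -248.27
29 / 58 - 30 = -59 / 2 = -29.50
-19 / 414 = -0.05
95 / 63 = 1.51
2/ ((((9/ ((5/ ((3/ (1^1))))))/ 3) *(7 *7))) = 10/ 441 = 0.02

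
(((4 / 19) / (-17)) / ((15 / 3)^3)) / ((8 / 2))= -0.00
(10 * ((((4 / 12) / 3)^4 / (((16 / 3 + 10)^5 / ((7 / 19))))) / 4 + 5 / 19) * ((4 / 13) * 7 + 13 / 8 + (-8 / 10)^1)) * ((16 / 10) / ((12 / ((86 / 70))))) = 7408031009379529 / 5768981765164800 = 1.28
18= 18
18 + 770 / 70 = 29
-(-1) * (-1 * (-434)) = 434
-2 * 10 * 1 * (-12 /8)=30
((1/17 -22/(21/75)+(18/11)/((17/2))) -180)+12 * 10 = -181061/1309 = -138.32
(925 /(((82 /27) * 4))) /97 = 24975 /31816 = 0.78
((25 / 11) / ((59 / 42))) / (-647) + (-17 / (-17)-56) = -23095715 / 419903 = -55.00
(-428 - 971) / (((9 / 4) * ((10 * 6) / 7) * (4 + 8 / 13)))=-127309 / 8100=-15.72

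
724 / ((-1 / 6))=-4344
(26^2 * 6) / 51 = 1352 / 17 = 79.53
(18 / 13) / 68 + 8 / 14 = 1831 / 3094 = 0.59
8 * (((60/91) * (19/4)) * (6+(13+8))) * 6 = 369360/91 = 4058.90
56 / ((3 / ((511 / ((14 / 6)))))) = 4088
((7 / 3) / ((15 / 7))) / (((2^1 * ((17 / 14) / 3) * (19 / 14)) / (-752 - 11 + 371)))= -1882384 / 4845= -388.52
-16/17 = -0.94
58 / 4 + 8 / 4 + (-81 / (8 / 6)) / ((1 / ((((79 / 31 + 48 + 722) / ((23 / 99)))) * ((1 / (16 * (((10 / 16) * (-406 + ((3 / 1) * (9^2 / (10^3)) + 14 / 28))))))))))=38342346603 / 577896482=66.35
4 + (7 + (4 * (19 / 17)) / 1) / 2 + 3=433 / 34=12.74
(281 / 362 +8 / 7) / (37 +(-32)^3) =-4863 / 82940354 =-0.00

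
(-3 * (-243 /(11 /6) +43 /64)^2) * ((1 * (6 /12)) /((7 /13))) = -336144116919 /6938624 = -48445.36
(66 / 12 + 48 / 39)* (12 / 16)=525 / 104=5.05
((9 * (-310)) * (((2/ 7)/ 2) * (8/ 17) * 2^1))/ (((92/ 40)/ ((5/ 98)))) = -1116000/ 134113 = -8.32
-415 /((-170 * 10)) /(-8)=-83 /2720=-0.03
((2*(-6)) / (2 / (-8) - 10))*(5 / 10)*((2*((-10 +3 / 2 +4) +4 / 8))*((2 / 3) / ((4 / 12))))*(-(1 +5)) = 2304 / 41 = 56.20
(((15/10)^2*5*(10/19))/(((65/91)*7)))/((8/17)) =765/304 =2.52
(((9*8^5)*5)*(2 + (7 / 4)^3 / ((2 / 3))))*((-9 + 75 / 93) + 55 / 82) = -141540796800 / 1271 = -111361759.87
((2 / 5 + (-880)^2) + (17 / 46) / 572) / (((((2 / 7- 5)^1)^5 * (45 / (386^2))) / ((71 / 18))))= -1509493842807993531559 / 347534030457900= -4343441.82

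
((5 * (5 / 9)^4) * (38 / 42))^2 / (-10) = -705078125 / 37967207922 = -0.02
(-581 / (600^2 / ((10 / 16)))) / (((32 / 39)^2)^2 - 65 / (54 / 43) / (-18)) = -448036407 / 1478574512000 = -0.00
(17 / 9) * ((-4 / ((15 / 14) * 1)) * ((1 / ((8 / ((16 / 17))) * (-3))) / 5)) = 0.06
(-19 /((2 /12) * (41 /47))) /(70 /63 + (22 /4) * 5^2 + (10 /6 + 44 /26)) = -1253772 /1362061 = -0.92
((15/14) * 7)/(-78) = -5/52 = -0.10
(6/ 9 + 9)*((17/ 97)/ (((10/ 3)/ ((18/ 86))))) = 4437/ 41710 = 0.11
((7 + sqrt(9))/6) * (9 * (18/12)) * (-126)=-2835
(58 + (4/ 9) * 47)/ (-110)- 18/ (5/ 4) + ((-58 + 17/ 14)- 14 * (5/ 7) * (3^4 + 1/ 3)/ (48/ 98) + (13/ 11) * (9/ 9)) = -1731.28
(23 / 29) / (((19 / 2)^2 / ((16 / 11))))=1472 / 115159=0.01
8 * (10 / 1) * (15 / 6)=200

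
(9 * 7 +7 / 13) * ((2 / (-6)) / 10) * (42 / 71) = -5782 / 4615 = -1.25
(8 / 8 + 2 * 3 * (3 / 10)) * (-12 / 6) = -28 / 5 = -5.60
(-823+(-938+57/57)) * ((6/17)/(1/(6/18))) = -3520/17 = -207.06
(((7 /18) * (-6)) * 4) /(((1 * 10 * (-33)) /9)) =14 /55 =0.25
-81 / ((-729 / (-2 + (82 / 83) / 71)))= -11704 / 53037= -0.22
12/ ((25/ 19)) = 228/ 25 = 9.12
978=978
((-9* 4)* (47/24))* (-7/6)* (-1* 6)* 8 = -3948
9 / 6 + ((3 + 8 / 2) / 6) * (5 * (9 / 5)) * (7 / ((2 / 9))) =1329 / 4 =332.25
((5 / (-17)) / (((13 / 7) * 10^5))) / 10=-7 / 44200000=-0.00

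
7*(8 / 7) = 8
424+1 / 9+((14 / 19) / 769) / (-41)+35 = 2475278606 / 5391459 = 459.11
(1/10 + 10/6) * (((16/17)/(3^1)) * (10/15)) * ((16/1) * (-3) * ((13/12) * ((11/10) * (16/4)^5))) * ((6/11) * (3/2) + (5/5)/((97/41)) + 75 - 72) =-4086464512/44523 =-91783.22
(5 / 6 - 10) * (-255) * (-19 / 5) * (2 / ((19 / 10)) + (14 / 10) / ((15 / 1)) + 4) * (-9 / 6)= 1371271 / 20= 68563.55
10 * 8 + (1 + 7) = 88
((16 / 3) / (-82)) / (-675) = 8 / 83025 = 0.00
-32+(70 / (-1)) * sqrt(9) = -242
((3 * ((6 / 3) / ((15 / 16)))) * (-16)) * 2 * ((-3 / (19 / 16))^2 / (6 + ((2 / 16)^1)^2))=-150994944 / 694925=-217.28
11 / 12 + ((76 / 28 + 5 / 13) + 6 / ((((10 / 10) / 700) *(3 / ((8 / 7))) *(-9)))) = -569245 / 3276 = -173.76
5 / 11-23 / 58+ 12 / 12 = 675 / 638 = 1.06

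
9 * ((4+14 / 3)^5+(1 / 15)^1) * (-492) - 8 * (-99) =-9742705964 / 45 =-216504576.98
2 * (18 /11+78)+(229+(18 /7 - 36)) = 354.84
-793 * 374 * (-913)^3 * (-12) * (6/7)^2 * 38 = -3705309292096361664/49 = -75618556981558401.31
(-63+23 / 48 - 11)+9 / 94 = -165647 / 2256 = -73.43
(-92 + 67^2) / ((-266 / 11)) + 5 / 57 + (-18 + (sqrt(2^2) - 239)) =-436.74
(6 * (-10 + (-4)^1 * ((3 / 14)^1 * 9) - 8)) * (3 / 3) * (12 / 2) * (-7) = 6480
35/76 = 0.46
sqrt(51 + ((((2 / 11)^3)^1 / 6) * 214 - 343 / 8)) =sqrt(17581938) / 1452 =2.89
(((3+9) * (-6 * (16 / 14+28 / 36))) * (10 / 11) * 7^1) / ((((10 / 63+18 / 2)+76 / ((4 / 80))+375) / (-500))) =13860000 / 59981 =231.07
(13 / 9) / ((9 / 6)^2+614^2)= 52 / 13571937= 0.00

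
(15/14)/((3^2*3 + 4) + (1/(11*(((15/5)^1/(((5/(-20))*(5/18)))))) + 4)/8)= 142560/4191229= 0.03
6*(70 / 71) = 420 / 71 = 5.92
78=78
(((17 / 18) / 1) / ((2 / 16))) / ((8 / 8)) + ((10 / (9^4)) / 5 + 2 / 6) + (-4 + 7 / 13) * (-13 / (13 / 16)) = 5396813 / 85293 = 63.27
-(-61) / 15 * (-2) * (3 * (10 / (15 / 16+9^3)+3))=-4294034 / 58395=-73.53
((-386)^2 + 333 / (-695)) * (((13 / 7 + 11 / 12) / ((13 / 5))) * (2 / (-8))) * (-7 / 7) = 24127589671 / 607152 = 39738.96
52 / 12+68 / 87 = 445 / 87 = 5.11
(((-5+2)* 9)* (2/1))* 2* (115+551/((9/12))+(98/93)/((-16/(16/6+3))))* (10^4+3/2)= -917374521.02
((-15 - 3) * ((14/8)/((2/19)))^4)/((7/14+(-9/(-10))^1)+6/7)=-98563727115/161792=-609200.25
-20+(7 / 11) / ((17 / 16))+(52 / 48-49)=-151061 / 2244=-67.32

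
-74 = -74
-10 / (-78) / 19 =5 / 741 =0.01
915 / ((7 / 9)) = 8235 / 7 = 1176.43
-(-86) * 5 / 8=215 / 4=53.75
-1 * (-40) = 40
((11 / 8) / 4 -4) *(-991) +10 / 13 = 1507631 / 416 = 3624.11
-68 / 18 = -3.78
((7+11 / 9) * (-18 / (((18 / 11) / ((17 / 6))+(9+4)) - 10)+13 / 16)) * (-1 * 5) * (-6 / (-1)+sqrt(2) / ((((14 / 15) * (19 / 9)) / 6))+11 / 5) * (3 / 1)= 375948675 * sqrt(2) / 237272+22835401 / 5352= 6507.47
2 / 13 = 0.15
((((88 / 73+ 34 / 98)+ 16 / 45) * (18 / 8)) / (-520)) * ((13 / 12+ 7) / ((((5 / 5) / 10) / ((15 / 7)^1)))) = -29790349 / 20832448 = -1.43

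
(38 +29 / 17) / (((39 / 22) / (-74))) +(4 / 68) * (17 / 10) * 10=-366079 / 221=-1656.47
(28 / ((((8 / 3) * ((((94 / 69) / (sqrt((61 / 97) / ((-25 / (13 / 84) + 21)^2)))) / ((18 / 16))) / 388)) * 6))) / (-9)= -299 * sqrt(5917) / 65424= -0.35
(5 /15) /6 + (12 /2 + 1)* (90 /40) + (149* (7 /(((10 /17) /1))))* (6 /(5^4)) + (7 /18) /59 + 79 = 247432519 /2212500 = 111.83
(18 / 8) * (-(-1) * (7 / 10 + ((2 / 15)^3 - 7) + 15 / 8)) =-119411 / 12000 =-9.95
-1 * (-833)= 833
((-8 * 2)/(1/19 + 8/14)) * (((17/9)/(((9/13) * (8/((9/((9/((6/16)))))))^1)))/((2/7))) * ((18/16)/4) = -205751/63744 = -3.23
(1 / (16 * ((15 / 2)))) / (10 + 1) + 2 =2641 / 1320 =2.00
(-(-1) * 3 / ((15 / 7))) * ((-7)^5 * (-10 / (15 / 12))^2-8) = -7529592 / 5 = -1505918.40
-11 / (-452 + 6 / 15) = 55 / 2258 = 0.02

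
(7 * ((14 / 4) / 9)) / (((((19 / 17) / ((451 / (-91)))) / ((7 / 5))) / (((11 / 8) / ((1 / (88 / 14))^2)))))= -10204777 / 11115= -918.11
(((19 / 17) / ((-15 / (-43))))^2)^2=445541565121 / 4228250625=105.37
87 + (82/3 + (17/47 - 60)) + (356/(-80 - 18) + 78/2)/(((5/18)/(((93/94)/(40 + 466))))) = 54.94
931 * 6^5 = 7239456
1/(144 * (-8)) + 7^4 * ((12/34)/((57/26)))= 143829181/372096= 386.54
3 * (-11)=-33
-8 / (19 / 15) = -120 / 19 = -6.32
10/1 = 10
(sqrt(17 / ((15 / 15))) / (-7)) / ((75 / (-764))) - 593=-593+764* sqrt(17) / 525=-587.00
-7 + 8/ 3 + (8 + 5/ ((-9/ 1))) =28/ 9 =3.11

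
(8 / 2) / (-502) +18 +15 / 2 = 12797 / 502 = 25.49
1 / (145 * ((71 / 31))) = 31 / 10295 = 0.00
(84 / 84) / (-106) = -1 / 106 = -0.01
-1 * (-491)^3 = 118370771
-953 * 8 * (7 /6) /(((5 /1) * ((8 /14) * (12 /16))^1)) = -186788 /45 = -4150.84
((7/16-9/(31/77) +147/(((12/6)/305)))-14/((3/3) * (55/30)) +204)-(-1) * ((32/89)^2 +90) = 980250715723/43216976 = 22682.08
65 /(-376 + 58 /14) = -455 /2603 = -0.17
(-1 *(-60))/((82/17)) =510/41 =12.44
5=5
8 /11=0.73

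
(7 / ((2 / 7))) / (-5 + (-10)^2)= 49 / 190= 0.26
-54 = -54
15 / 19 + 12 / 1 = 243 / 19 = 12.79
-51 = -51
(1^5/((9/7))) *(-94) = -658/9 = -73.11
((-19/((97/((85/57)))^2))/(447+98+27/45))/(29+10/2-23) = -36125/48281041512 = -0.00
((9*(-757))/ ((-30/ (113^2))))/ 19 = 28998399/ 190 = 152623.15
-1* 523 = -523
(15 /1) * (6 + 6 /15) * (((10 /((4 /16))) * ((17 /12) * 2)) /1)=10880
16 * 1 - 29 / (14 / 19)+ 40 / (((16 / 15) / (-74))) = -39177 / 14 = -2798.36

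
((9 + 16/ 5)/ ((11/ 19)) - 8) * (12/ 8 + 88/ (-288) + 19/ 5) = 646381/ 9900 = 65.29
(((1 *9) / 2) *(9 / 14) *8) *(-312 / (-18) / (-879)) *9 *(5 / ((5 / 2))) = -16848 / 2051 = -8.21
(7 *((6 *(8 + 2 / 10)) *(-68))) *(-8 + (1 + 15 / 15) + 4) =234192 / 5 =46838.40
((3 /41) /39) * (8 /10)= 4 /2665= 0.00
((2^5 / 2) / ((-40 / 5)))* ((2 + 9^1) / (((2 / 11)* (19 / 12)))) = -1452 / 19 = -76.42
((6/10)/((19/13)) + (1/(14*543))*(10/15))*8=3558496/1083285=3.28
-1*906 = -906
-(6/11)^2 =-36/121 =-0.30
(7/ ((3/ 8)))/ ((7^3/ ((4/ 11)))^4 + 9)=14336/ 607950857736435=0.00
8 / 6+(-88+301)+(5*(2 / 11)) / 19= 134417 / 627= 214.38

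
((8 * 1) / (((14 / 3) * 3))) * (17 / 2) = 4.86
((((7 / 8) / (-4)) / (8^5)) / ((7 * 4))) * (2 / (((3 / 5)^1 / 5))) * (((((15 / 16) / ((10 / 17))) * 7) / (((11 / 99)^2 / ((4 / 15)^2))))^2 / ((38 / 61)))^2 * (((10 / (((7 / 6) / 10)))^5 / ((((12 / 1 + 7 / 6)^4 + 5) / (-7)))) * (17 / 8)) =399752900.09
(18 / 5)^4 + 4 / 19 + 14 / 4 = 4077213 / 23750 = 171.67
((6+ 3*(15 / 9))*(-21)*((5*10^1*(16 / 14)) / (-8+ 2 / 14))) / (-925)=-336 / 185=-1.82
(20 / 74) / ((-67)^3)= -10 / 11128231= -0.00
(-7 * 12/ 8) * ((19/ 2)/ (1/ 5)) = -1995/ 4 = -498.75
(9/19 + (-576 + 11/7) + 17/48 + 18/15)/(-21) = 18271031/670320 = 27.26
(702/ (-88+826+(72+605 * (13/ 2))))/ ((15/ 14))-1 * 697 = -4721239/ 6775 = -696.86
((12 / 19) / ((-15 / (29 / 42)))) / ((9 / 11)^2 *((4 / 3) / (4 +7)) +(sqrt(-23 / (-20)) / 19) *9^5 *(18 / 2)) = 23468192 / 8950547275993223649-49936761468 *sqrt(115) / 552502918271186645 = -0.00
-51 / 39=-17 / 13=-1.31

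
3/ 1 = 3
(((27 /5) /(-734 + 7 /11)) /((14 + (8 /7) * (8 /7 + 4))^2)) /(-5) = 237699 /63774744100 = 0.00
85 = 85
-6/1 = -6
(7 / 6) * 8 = 28 / 3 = 9.33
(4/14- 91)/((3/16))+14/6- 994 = -30985/21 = -1475.48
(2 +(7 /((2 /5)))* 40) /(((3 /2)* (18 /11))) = 286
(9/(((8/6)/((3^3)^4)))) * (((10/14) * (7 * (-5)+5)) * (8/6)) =-717445350/7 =-102492192.86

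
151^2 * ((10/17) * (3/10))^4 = 1846881/83521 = 22.11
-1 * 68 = -68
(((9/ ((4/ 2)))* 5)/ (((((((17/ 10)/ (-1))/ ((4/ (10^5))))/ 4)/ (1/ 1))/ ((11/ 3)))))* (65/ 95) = -429/ 80750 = -0.01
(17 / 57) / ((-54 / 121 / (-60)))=20570 / 513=40.10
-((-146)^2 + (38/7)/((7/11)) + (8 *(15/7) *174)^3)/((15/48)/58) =-8447725785699392/1715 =-4925787630145.42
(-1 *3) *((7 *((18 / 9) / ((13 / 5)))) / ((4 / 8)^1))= -420 / 13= -32.31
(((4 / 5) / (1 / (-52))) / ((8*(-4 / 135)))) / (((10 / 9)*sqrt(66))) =1053*sqrt(66) / 440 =19.44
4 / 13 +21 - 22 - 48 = -633 / 13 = -48.69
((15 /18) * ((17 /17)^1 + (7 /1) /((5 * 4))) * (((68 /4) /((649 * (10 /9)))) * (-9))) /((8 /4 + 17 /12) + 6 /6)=-37179 /687940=-0.05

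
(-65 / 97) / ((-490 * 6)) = 13 / 57036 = 0.00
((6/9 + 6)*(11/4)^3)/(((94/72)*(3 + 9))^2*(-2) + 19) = -19965/67952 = -0.29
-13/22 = -0.59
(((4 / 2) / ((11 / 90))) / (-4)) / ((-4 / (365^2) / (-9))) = -53956125 / 44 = -1226275.57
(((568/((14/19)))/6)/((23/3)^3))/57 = 426/85169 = 0.01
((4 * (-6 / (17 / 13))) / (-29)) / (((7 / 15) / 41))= 55.60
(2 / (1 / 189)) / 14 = 27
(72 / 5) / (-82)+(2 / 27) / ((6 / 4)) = -2096 / 16605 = -0.13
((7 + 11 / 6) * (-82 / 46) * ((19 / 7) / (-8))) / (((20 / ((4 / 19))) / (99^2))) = 7099191 / 12880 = 551.18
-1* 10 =-10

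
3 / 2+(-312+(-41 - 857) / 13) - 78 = -11897 / 26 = -457.58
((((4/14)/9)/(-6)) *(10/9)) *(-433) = 4330/1701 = 2.55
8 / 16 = 1 / 2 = 0.50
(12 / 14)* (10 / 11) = 60 / 77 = 0.78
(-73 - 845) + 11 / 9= -8251 / 9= -916.78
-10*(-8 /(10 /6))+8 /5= 248 /5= 49.60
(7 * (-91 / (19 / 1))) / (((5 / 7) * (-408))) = 4459 / 38760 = 0.12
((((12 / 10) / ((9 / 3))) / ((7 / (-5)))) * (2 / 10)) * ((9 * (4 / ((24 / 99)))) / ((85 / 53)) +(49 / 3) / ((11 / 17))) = -661063 / 98175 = -6.73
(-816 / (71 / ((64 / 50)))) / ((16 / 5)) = -1632 / 355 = -4.60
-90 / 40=-9 / 4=-2.25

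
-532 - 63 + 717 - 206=-84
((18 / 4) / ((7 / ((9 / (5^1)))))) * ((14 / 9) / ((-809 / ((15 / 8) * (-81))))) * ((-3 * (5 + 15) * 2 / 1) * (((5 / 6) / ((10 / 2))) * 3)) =-32805 / 1618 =-20.28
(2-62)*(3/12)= -15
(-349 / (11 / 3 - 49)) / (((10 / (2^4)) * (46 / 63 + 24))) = 65961 / 132430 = 0.50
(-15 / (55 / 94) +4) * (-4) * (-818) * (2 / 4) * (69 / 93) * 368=-3295610752 / 341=-9664547.66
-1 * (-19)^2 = -361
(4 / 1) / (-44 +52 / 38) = -38 / 405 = -0.09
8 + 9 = 17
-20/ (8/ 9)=-45/ 2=-22.50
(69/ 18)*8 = 92/ 3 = 30.67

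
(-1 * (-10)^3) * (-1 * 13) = -13000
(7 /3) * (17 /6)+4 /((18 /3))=131 /18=7.28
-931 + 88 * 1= -843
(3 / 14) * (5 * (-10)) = -75 / 7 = -10.71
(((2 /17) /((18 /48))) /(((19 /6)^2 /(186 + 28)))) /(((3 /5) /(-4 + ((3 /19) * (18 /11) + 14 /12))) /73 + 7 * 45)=16141900160 /759454799427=0.02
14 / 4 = 7 / 2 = 3.50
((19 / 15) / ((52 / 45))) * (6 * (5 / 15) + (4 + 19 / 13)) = 8.18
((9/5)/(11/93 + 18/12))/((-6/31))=-8649/1505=-5.75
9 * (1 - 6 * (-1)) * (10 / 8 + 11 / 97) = 33327 / 388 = 85.89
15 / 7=2.14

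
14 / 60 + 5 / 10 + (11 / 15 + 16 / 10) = 46 / 15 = 3.07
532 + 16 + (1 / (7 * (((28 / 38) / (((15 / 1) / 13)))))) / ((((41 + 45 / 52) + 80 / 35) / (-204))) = 20510692 / 37499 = 546.97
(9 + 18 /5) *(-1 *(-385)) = 4851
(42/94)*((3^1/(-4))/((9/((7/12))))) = -49/2256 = -0.02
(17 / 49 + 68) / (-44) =-3349 / 2156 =-1.55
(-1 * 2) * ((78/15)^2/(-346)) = 676/4325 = 0.16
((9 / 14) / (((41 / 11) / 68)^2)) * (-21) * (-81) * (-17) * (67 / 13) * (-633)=20185446084.06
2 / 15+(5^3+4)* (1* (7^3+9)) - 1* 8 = 681002 / 15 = 45400.13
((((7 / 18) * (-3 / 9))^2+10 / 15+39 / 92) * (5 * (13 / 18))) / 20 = 482755 / 2414448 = 0.20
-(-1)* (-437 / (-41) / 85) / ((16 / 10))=437 / 5576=0.08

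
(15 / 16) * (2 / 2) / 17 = 15 / 272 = 0.06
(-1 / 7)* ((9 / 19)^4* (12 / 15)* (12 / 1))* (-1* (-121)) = -38106288 / 4561235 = -8.35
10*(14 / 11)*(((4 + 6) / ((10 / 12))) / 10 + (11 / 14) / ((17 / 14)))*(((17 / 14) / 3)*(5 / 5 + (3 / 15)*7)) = 1256 / 55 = 22.84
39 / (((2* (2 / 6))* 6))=39 / 4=9.75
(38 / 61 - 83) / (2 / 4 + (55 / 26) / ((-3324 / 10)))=-217140300 / 1301191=-166.88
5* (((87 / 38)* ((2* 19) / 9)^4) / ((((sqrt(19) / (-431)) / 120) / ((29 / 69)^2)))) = -6071534238400* sqrt(19) / 3470769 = -7625170.15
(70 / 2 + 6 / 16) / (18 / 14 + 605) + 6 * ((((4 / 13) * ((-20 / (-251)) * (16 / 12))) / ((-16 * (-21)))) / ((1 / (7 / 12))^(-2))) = 2282340869 / 37999383968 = 0.06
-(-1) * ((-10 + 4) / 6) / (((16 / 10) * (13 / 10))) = -25 / 52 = -0.48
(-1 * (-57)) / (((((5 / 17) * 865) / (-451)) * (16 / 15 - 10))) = 1311057 / 115910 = 11.31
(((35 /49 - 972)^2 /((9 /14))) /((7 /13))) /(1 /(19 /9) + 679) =11417921047 /2846655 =4011.00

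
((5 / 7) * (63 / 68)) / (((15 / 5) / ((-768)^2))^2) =434865438720 / 17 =25580319924.71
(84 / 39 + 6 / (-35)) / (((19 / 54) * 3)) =16236 / 8645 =1.88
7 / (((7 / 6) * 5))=6 / 5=1.20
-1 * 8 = -8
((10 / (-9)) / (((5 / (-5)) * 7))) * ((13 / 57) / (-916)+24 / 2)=1.90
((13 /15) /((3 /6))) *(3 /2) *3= 39 /5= 7.80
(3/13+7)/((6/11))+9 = 868/39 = 22.26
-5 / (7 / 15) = -75 / 7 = -10.71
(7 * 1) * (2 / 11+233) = 17955 / 11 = 1632.27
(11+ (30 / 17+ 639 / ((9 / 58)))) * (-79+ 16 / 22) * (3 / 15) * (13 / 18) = -262002013 / 5610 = -46702.68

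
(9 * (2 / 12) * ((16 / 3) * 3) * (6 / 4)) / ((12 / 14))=42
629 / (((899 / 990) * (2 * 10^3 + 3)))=622710 / 1800697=0.35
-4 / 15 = -0.27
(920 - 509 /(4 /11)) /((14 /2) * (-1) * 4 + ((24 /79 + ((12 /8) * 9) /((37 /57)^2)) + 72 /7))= -1452792383 /44298710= -32.80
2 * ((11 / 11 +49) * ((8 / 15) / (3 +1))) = 40 / 3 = 13.33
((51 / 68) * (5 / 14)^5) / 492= 0.00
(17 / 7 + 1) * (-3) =-72 / 7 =-10.29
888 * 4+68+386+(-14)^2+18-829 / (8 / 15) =2665.62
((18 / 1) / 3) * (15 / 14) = 45 / 7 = 6.43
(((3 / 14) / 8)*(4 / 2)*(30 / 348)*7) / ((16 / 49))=735 / 7424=0.10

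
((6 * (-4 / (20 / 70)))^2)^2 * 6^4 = 64524128256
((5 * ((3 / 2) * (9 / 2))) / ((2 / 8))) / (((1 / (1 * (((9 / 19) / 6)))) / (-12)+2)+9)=13.58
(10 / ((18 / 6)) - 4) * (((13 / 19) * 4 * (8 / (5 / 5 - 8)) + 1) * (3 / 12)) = 283 / 798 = 0.35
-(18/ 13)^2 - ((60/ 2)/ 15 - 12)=1366/ 169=8.08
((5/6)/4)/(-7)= -5/168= -0.03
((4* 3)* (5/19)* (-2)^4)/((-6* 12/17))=-680/57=-11.93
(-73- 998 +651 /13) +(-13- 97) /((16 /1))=-106891 /104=-1027.80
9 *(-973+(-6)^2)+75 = -8358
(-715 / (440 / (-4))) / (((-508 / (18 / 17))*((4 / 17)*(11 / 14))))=-819 / 11176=-0.07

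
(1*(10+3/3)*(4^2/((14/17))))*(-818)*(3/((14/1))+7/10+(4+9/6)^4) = -39231725401/245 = -160129491.43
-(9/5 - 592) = 2951/5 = 590.20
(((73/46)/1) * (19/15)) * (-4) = -2774/345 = -8.04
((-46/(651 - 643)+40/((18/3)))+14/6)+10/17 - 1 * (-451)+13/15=464819/1020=455.70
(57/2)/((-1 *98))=-57/196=-0.29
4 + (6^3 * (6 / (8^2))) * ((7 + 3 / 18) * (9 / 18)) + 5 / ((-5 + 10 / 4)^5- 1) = 3864765 / 50512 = 76.51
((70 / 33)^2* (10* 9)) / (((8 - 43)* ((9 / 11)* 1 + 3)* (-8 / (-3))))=-25 / 22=-1.14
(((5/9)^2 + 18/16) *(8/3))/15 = 929/3645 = 0.25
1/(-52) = -1/52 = -0.02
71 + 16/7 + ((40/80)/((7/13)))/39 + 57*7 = 19837/42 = 472.31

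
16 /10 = 8 /5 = 1.60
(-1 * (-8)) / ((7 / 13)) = 104 / 7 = 14.86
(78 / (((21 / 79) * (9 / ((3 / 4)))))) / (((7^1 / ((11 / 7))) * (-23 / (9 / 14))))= -33891 / 220892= -0.15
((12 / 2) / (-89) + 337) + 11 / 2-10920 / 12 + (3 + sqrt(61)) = -100493 / 178 + sqrt(61) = -556.76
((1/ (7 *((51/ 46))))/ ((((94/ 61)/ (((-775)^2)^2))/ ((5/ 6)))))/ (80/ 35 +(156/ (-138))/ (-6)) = 11641054355078125/ 1145766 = 10160062661.20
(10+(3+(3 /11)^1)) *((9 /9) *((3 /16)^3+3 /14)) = 462309 /157696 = 2.93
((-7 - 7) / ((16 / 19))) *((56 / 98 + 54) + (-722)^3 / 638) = 12513046695 / 1276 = 9806462.93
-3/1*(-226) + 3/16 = 10851/16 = 678.19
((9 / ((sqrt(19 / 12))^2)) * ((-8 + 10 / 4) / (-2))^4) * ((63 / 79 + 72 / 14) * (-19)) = -1298583495 / 35392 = -36691.44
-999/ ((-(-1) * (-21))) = 333/ 7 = 47.57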